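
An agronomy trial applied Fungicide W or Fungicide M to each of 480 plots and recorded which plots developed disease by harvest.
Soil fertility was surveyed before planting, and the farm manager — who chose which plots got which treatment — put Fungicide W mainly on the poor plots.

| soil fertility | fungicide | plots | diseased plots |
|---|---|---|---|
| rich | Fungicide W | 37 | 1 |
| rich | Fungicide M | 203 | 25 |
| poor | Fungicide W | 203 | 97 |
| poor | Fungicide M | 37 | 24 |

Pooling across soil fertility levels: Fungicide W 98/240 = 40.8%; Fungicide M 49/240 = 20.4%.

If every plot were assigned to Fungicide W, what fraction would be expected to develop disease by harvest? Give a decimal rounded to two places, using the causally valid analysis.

0.25

Nothing the fungicide does changes soil fertility; the imbalance is an allocation artefact. With soil fertility also predicting the outcome, the pooled figure is confounded, and the within-stratum comparison is the causal one.
Standardising Fungicide W to the population soil fertility mix: 0.500·1/37 + 0.500·97/203 = 0.252.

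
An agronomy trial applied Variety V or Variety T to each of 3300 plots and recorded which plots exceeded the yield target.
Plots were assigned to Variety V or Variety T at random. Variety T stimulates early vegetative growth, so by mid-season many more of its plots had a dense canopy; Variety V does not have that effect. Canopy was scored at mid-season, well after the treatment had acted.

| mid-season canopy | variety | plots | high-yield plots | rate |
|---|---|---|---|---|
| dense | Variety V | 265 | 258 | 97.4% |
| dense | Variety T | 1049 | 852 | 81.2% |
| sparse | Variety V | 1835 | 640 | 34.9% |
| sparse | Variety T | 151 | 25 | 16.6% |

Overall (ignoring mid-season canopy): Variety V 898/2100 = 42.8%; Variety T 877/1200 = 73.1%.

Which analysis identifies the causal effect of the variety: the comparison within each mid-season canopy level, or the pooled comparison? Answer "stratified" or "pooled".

Mid-season canopy lies on the pathway variety → mid-season canopy → outcome, so adjusting for it blocks the indirect effect. For the total causal effect of variety, use the unadjusted pooled rates.
Pooled: Variety V 42.8% vs Variety T 73.1%; Variety T is higher overall.

pooled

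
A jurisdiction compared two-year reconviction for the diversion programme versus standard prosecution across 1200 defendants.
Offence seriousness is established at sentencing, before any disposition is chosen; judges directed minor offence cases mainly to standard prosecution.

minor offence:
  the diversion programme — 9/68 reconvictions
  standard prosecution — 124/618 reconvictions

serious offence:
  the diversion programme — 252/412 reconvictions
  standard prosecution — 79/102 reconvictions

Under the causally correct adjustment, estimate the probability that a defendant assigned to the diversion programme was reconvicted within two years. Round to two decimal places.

Nothing the disposition does changes offence seriousness; the imbalance is an allocation artefact. With offence seriousness also predicting the outcome, the pooled figure is confounded, and the within-stratum comparison is the causal one.
Standardising the diversion programme to the population offence seriousness mix: 0.572·9/68 + 0.428·252/412 = 0.338.

0.34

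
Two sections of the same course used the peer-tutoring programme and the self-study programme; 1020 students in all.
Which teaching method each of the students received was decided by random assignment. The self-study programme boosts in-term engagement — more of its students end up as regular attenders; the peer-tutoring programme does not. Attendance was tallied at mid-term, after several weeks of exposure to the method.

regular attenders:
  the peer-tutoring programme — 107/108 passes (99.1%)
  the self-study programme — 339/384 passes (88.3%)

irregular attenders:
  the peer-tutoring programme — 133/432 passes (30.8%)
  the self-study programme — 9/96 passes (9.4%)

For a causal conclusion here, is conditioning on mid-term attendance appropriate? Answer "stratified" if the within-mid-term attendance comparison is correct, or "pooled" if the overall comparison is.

pooled

Mid-term attendance is recorded after the teaching method and is itself shifted by it — it sits on the causal path from teaching method to outcome. Conditioning on a mediator would strip out part of the effect we want; the pooled comparison gives the total causal effect.
Pooled: the peer-tutoring programme 44.4% vs the self-study programme 72.5%; the self-study programme is higher overall.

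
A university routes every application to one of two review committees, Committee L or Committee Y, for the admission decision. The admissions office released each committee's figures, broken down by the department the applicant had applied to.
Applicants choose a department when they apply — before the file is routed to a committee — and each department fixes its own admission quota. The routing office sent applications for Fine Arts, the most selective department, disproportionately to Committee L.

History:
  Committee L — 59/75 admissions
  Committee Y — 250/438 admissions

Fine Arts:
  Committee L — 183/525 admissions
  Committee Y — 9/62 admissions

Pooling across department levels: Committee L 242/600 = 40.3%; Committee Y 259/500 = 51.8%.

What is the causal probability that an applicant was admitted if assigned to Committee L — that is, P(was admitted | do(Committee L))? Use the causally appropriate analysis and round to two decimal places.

The stratified and pooled comparisons disagree (Committee L wins within each department; Committee Y wins overall), so the answer turns on the causal role of department.
Department differs across review committees for reasons unrelated to any effect of the review committee itself, and it separately predicts the outcome — a classic confounder. We must compare within department levels.
Standardising Committee L to the population department mix: 0.466·59/75 + 0.534·183/525 = 0.553.

0.55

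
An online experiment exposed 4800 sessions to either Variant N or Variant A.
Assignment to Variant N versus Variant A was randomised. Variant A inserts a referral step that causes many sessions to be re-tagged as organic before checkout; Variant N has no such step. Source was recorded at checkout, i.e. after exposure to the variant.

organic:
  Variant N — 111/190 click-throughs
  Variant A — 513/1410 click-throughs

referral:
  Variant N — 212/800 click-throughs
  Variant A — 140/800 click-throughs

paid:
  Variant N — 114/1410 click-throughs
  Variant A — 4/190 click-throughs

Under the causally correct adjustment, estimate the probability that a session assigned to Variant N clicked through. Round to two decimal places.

0.18

The stratified and pooled comparisons disagree (Variant N wins within each traffic source; Variant A wins overall), so the answer turns on the causal role of traffic source.
Because the variant influences traffic source, traffic source is a post-treatment mediator, not a confounder. Stratifying on it would bias the estimate; the causal effect is the crude pooled difference.
So P(outcome | do(Variant N)) is just the pooled rate for Variant N: 437/2400 = 0.182.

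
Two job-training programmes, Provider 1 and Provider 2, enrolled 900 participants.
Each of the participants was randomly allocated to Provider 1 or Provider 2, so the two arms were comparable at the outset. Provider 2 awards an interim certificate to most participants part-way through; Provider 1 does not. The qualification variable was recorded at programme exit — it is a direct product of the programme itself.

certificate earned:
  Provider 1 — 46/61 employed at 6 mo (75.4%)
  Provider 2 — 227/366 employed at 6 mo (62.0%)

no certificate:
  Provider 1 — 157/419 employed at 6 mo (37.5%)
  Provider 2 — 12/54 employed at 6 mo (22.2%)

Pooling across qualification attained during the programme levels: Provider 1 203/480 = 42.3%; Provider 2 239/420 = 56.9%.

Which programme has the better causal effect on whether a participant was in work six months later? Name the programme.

Provider 2

The qualification attained during the programme-specific comparison favours Provider 1 throughout, but the pooled figures favour Provider 2. The question is whether to condition on qualification attained during the programme.
Because the programme influences qualification attained during the programme, qualification attained during the programme is a post-treatment mediator, not a confounder. Stratifying on it would bias the estimate; the causal effect is the crude pooled difference.
Pooled: Provider 1 42.3% vs Provider 2 56.9%; Provider 2 is higher overall.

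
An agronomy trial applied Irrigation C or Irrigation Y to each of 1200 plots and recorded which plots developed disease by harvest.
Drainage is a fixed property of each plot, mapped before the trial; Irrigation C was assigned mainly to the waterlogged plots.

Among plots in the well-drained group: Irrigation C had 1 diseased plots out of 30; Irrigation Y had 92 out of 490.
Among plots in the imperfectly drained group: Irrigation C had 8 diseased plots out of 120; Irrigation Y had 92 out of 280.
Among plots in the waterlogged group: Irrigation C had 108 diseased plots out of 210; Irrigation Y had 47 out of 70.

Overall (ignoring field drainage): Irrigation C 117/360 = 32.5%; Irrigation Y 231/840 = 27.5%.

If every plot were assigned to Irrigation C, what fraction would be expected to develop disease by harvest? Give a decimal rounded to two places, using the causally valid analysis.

Field drainage is set before the irrigation has any effect — it is not caused by the irrigation — and it independently drives the outcome. That makes it a confounder, so the causal comparison is within field drainage levels.
Standardising Irrigation C to the population field drainage mix: 0.433·1/30 + 0.333·8/120 + 0.233·108/210 = 0.157.

0.16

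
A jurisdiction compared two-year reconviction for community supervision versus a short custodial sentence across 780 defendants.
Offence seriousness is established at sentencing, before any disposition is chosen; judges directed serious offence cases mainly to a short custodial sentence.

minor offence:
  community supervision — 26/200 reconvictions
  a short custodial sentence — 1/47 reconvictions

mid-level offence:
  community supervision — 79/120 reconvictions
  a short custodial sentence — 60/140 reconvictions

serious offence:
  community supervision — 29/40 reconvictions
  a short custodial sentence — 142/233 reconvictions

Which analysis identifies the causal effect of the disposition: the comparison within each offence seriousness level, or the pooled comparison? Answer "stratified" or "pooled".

stratified

Offence seriousness differs across dispositions for reasons unrelated to any effect of the disposition itself, and it separately predicts the outcome — a classic confounder. We must compare within offence seriousness levels.
Within each level — minor offence: 13.0% vs 2.1%; mid-level offence: 65.8% vs 42.9%; serious offence: 72.5% vs 60.9% — a short custodial sentence is lower every time.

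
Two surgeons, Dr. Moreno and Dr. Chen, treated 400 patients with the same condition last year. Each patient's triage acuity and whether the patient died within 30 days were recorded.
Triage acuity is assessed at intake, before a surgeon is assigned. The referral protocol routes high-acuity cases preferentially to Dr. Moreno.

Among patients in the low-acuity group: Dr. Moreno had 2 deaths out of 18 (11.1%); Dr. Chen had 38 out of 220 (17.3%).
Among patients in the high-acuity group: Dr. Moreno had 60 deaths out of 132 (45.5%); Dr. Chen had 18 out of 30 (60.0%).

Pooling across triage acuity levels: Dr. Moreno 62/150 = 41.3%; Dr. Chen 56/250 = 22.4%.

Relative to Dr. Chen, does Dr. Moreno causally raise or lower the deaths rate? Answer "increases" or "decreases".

decreases

The imbalance in triage acuity arose from how patients were allocated, not from anything the surgeon did; and triage acuity independently affects the outcome. The pooled gap is confounded — condition on triage acuity.
Within each level — low-acuity: 11.1% vs 17.3%; high-acuity: 45.5% vs 60.0% — Dr. Moreno is lower every time.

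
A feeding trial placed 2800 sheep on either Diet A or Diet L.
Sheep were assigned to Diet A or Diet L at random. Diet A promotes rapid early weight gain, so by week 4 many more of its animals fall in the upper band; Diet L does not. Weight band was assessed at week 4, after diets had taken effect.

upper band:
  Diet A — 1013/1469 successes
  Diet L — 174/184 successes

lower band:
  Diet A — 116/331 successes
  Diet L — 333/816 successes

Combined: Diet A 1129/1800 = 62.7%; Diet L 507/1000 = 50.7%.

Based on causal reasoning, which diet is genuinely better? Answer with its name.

Diet A

Stratifying would compare diets among sheep the diets themselves sorted into week-4 weight band groups — a form of selection on an intermediate. The unconditioned pooled rates give the total causal effect.
Pooled: Diet A 62.7% vs Diet L 50.7%; Diet A is higher overall.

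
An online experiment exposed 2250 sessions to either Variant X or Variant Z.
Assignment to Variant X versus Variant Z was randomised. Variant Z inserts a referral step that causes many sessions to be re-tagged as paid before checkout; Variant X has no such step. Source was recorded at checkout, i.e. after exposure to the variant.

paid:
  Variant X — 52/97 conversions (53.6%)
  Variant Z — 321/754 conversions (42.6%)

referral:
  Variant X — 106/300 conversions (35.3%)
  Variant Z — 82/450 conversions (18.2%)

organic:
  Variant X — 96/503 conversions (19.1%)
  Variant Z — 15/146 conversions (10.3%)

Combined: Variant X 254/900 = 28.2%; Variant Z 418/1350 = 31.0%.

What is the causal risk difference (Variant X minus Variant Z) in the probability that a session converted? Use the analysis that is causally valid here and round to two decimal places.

The traffic source-specific comparison favours Variant X throughout, but the pooled figures favour Variant Z. The question is whether to condition on traffic source.
Traffic source is downstream of the variant. One should not condition on a consequence of treatment, so the overall rates are the right comparison.
The causal difference is the pooled difference: 0.282 − 0.310 = -0.027.

-0.03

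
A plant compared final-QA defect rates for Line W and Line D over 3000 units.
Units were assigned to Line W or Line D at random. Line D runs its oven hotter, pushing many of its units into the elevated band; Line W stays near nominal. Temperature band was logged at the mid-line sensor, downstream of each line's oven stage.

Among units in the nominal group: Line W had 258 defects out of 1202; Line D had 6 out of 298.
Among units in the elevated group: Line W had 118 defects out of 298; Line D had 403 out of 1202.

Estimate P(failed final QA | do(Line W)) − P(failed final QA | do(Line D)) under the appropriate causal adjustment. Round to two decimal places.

-0.02

In-process temperature band is recorded after the line and is itself shifted by it — it sits on the causal path from line to outcome. Conditioning on a mediator would strip out part of the effect we want; the pooled comparison gives the total causal effect.
The causal difference is the pooled difference: 0.251 − 0.273 = -0.022.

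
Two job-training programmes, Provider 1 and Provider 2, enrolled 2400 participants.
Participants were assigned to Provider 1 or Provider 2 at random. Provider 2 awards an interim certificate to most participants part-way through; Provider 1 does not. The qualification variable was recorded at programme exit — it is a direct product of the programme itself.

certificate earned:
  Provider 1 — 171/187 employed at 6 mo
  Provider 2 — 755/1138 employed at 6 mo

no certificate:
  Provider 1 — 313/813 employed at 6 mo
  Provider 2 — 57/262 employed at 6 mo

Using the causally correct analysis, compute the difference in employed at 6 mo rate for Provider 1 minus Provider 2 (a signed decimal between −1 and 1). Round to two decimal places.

Within every qualification attained during the programme level Provider 1 has the higher rate, yet pooled Provider 2 does — Simpson's reversal.
Qualification attained during the programme is recorded after the programme and is itself shifted by it — it sits on the causal path from programme to outcome. Conditioning on a mediator would strip out part of the effect we want; the pooled comparison gives the total causal effect.
The causal difference is the pooled difference: 0.484 − 0.580 = -0.096.

-0.10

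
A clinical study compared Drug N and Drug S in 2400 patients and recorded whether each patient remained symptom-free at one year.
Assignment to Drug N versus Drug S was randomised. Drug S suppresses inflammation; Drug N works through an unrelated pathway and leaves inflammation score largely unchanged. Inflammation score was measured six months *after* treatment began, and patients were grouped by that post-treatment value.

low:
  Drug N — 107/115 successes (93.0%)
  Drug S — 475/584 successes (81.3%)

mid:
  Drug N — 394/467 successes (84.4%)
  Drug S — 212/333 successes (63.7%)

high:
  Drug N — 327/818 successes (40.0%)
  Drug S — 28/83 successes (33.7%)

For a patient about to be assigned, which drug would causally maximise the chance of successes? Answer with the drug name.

Drug S

Drug N is higher inside every inflammation score stratum but Drug S is higher in aggregate. Whether to stratify depends on how inflammation score relates to the drug.
Inflammation score is downstream of the drug. One should not condition on a consequence of treatment, so the overall rates are the right comparison.
Pooled: Drug N 59.1% vs Drug S 71.5%; Drug S is higher overall.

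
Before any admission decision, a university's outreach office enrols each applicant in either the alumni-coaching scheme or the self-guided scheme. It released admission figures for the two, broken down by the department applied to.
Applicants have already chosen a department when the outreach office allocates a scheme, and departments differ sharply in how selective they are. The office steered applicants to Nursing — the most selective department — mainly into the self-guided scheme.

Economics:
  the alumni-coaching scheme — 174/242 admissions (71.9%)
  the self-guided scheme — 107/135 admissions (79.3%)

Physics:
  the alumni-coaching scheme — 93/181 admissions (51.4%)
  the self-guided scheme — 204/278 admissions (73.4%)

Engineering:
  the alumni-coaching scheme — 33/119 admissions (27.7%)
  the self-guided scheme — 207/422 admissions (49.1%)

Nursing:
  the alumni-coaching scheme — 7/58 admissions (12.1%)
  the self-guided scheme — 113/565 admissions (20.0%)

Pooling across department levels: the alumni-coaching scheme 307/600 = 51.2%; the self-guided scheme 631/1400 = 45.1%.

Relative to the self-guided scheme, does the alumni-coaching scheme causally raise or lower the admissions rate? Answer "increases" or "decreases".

decreases

Department satisfies the back-door criterion: it is not a descendant of the outreach scheme, and it blocks the spurious path from outreach scheme to outcome. Adjusting for it (i.e., using the within-department rates) gives the causal effect.
Within each level — Economics: 71.9% vs 79.3%; Physics: 51.4% vs 73.4%; Engineering: 27.7% vs 49.1%; Nursing: 12.1% vs 20.0% — the self-guided scheme is higher every time.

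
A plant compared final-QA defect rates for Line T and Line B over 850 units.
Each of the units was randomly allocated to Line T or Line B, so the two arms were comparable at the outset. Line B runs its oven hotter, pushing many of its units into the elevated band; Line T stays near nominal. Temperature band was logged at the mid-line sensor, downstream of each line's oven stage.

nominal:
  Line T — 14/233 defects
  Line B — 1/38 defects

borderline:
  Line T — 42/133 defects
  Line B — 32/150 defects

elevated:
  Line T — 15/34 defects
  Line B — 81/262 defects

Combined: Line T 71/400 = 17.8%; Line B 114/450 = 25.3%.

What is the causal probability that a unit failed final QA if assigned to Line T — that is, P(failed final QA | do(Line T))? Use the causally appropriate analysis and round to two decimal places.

0.18

In-process temperature band lies on the pathway line → in-process temperature band → outcome, so adjusting for it blocks the indirect effect. For the total causal effect of line, use the unadjusted pooled rates.
So P(outcome | do(Line T)) is just the pooled rate for Line T: 71/400 = 0.177.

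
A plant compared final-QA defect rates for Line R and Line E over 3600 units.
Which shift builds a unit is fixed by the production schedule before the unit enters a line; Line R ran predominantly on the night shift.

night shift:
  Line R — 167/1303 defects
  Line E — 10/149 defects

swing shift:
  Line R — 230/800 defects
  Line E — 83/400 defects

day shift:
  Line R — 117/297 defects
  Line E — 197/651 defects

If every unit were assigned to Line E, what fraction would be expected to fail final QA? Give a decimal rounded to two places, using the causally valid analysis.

Here shift is a common cause — it drives both which line a case falls under and the outcome. The crude comparison mixes populations; the stratum-specific rates are the causally relevant ones.
Standardising Line E to the population shift mix: 0.403·10/149 + 0.333·83/400 + 0.263·197/651 = 0.176.

0.18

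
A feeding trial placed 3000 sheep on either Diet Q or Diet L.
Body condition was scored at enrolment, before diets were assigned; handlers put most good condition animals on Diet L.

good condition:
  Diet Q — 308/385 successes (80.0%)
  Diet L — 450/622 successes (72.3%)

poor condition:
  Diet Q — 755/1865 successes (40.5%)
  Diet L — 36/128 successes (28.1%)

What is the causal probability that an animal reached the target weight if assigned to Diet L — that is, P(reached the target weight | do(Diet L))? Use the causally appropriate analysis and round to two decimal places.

Within every starting body condition level Diet Q has the higher rate, yet pooled Diet L does — Simpson's reversal.
Starting body condition satisfies the back-door criterion: it is not a descendant of the diet, and it blocks the spurious path from diet to outcome. Adjusting for it (i.e., using the within-starting body condition rates) gives the causal effect.
Standardising Diet L to the population starting body condition mix: 0.336·450/622 + 0.664·36/128 = 0.430.

0.43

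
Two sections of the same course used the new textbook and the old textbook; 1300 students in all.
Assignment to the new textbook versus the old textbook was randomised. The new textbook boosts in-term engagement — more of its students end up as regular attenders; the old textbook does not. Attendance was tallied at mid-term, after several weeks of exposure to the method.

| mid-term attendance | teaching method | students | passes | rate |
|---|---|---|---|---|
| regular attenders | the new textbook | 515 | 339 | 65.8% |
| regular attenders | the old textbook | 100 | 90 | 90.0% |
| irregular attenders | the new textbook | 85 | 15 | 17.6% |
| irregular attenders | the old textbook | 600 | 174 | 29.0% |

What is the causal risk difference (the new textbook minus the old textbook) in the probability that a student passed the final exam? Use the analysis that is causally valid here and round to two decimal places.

the old textbook is higher inside every mid-term attendance stratum but the new textbook is higher in aggregate. Whether to stratify depends on how mid-term attendance relates to the teaching method.
Mid-term attendance lies on the pathway teaching method → mid-term attendance → outcome, so adjusting for it blocks the indirect effect. For the total causal effect of teaching method, use the unadjusted pooled rates.
The causal difference is the pooled difference: 0.590 − 0.377 = +0.213.

+0.21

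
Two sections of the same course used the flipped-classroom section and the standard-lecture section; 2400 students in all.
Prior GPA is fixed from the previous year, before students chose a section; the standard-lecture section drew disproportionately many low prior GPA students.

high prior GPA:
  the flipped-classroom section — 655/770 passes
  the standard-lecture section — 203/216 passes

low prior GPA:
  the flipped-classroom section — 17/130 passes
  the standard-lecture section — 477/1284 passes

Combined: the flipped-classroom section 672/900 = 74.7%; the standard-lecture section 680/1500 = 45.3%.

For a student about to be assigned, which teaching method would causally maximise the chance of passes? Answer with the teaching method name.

Prior GPA band is set before the teaching method has any effect — it is not caused by the teaching method — and it independently drives the outcome. That makes it a confounder, so the causal comparison is within prior GPA band levels.
Within each level — high prior GPA: 85.1% vs 94.0%; low prior GPA: 13.1% vs 37.1% — the standard-lecture section is higher every time.

the standard-lecture section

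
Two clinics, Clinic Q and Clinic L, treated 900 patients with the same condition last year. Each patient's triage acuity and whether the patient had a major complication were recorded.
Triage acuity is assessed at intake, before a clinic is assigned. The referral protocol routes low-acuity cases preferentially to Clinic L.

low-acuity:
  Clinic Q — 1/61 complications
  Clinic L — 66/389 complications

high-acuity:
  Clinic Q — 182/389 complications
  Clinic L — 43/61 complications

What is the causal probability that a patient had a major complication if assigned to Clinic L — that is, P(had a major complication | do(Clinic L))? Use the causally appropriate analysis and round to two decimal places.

Clinic Q is lower inside every triage acuity stratum but Clinic L is lower in aggregate. Whether to stratify depends on how triage acuity relates to the clinic.
Triage acuity satisfies the back-door criterion: it is not a descendant of the clinic, and it blocks the spurious path from clinic to outcome. Adjusting for it (i.e., using the within-triage acuity rates) gives the causal effect.
Standardising Clinic L to the population triage acuity mix: 0.500·66/389 + 0.500·43/61 = 0.437.

0.44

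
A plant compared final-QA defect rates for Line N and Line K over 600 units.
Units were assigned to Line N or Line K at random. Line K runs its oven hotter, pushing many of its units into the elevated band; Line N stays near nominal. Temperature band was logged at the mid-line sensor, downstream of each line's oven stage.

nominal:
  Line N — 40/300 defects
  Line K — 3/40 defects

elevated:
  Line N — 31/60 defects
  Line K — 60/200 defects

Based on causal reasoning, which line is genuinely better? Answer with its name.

Line K is lower inside every in-process temperature band stratum but Line N is lower in aggregate. Whether to stratify depends on how in-process temperature band relates to the line.
In-process temperature band here is a post-treatment variable shaped by the line; conditioning on it would introduce bias rather than remove it. The overall comparison is the causal one.
Pooled: Line N 19.7% vs Line K 26.2%; Line N is lower overall.

Line N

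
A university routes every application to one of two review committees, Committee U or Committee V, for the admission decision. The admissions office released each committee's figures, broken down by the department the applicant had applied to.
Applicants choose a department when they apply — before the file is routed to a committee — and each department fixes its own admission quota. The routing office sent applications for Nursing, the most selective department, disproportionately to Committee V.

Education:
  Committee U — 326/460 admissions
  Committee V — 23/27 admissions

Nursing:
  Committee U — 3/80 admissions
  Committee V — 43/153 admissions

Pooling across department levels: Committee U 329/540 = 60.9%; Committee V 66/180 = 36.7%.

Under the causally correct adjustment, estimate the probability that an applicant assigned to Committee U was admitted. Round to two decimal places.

Department satisfies the back-door criterion: it is not a descendant of the review committee, and it blocks the spurious path from review committee to outcome. Adjusting for it (i.e., using the within-department rates) gives the causal effect.
Standardising Committee U to the population department mix: 0.676·326/460 + 0.324·3/80 = 0.491.

0.49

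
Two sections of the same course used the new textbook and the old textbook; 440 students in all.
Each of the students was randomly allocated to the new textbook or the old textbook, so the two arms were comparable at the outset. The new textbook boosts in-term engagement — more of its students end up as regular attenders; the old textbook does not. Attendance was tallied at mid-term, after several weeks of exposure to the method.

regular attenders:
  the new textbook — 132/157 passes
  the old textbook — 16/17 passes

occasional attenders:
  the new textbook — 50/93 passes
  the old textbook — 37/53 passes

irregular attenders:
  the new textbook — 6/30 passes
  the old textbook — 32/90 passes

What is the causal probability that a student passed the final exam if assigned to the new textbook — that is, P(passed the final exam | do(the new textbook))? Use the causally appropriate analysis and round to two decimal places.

0.67

Within every mid-term attendance level the old textbook has the higher rate, yet pooled the new textbook does — Simpson's reversal.
Mid-term attendance is recorded after the teaching method and is itself shifted by it — it sits on the causal path from teaching method to outcome. Conditioning on a mediator would strip out part of the effect we want; the pooled comparison gives the total causal effect.
So P(outcome | do(the new textbook)) is just the pooled rate for the new textbook: 188/280 = 0.671.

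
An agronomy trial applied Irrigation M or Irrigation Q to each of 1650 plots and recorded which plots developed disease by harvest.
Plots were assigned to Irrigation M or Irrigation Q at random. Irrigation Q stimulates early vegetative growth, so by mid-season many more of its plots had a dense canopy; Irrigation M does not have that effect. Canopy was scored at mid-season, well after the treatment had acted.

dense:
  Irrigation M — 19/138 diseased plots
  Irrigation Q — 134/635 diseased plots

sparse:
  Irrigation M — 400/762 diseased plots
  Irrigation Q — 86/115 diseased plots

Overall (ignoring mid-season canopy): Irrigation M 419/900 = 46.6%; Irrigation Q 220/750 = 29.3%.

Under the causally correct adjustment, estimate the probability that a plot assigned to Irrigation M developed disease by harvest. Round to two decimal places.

Mid-season canopy is downstream of the irrigation. One should not condition on a consequence of treatment, so the overall rates are the right comparison.
So P(outcome | do(Irrigation M)) is just the pooled rate for Irrigation M: 419/900 = 0.466.

0.47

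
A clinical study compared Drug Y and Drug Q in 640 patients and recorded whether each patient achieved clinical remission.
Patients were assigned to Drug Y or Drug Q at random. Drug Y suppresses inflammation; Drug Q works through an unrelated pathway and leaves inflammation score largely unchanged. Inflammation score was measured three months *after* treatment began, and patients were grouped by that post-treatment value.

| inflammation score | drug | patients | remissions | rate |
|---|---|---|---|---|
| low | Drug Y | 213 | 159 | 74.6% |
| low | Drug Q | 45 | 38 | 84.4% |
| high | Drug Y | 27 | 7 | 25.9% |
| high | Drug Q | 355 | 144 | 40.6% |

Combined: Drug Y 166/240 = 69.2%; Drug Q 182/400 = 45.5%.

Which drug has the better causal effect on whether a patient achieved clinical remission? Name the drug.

Drug Q is higher inside every inflammation score stratum but Drug Y is higher in aggregate. Whether to stratify depends on how inflammation score relates to the drug.
The distribution of inflammation score is itself part of what the drug does — it is an intermediate outcome. Holding it fixed would remove that part of the effect; the total effect is the pooled difference.
Pooled: Drug Y 69.2% vs Drug Q 45.5%; Drug Y is higher overall.

Drug Y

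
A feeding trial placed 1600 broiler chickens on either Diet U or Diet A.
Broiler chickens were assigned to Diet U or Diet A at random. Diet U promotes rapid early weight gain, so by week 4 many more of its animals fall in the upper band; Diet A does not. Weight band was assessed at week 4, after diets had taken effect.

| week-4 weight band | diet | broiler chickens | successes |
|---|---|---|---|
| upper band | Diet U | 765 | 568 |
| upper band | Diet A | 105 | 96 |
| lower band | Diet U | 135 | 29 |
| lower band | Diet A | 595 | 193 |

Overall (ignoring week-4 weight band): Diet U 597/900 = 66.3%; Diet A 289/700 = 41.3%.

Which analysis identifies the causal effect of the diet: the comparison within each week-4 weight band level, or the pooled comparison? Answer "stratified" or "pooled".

pooled

Within every week-4 weight band level Diet A has the higher rate, yet pooled Diet U does — Simpson's reversal.
Week-4 weight band is recorded after the diet and is itself shifted by it — it sits on the causal path from diet to outcome. Conditioning on a mediator would strip out part of the effect we want; the pooled comparison gives the total causal effect.
Pooled: Diet U 66.3% vs Diet A 41.3%; Diet U is higher overall.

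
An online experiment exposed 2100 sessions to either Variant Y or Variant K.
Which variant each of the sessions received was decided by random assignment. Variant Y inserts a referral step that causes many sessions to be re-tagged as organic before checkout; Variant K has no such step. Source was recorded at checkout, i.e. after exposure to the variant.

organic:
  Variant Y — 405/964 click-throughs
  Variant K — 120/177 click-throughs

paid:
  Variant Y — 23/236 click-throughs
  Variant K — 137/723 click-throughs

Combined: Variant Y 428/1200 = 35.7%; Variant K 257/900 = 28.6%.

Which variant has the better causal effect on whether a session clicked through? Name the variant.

Variant Y

Stratifying would compare variants among sessions the variants themselves sorted into traffic source groups — a form of selection on an intermediate. The unconditioned pooled rates give the total causal effect.
Pooled: Variant Y 35.7% vs Variant K 28.6%; Variant Y is higher overall.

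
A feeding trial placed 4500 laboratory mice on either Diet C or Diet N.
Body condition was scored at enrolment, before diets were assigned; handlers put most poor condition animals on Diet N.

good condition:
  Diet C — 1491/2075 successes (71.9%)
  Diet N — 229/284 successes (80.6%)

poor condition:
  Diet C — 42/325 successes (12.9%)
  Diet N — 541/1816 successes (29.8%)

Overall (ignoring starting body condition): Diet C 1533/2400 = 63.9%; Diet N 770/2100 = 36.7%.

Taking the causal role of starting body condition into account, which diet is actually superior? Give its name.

Within every starting body condition level Diet N has the higher rate, yet pooled Diet C does — Simpson's reversal.
Starting body condition differs across diets for reasons unrelated to any effect of the diet itself, and it separately predicts the outcome — a classic confounder. We must compare within starting body condition levels.
Within each level — good condition: 71.9% vs 80.6%; poor condition: 12.9% vs 29.8% — Diet N is higher every time.

Diet N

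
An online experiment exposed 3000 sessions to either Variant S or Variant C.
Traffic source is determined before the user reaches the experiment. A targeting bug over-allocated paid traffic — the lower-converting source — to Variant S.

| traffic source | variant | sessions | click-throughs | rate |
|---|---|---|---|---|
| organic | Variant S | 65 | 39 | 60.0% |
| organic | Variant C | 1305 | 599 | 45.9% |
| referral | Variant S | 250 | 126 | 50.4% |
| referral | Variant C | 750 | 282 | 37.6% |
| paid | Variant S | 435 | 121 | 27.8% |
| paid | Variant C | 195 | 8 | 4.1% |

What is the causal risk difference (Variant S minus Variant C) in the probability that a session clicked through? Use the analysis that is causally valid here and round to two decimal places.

+0.16

The traffic source-specific comparison favours Variant S throughout, but the pooled figures favour Variant C. The question is whether to condition on traffic source.
Traffic source differs across variants for reasons unrelated to any effect of the variant itself, and it separately predicts the outcome — a classic confounder. We must compare within traffic source levels.
Adjusting over the population distribution of traffic source: 0.457·(0.600−0.459) + 0.333·(0.504−0.376) + 0.210·(0.278−0.041) = +0.157.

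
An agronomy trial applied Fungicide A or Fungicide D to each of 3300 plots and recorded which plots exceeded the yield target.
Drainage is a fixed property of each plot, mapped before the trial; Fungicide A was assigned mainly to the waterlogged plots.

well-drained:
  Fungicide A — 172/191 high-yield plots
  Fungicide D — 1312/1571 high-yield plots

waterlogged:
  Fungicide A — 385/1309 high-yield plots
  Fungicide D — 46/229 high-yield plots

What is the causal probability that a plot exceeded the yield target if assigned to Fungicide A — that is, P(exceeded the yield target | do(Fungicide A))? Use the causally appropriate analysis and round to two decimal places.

Fungicide A is higher inside every field drainage stratum but Fungicide D is higher in aggregate. Whether to stratify depends on how field drainage relates to the fungicide.
The imbalance in field drainage arose from how plots were allocated, not from anything the fungicide did; and field drainage independently affects the outcome. The pooled gap is confounded — condition on field drainage.
Standardising Fungicide A to the population field drainage mix: 0.534·172/191 + 0.466·385/1309 = 0.618.

0.62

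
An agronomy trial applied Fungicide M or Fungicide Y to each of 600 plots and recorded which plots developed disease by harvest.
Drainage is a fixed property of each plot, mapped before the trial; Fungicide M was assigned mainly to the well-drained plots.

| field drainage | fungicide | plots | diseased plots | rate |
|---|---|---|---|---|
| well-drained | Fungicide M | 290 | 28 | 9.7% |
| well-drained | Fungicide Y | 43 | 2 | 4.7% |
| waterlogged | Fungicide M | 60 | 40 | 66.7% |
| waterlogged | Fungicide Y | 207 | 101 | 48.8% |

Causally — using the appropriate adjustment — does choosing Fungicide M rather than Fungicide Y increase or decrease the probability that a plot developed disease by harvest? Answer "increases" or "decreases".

Here field drainage is a common cause — it drives both which fungicide a case falls under and the outcome. The crude comparison mixes populations; the stratum-specific rates are the causally relevant ones.
Within each level — well-drained: 9.7% vs 4.7%; waterlogged: 66.7% vs 48.8% — Fungicide Y is lower every time.

increases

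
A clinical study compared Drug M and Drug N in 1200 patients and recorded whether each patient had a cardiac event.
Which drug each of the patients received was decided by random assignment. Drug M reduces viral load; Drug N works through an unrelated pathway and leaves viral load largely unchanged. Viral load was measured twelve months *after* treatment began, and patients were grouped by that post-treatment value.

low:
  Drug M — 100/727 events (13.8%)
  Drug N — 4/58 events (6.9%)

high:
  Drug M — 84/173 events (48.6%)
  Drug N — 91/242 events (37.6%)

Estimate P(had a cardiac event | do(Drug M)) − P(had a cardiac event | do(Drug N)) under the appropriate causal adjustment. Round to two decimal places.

The stratified and pooled comparisons disagree (Drug N wins within each viral load; Drug M wins overall), so the answer turns on the causal role of viral load.
The distribution of viral load is itself part of what the drug does — it is an intermediate outcome. Holding it fixed would remove that part of the effect; the total effect is the pooled difference.
The causal difference is the pooled difference: 0.204 − 0.317 = -0.112.

-0.11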